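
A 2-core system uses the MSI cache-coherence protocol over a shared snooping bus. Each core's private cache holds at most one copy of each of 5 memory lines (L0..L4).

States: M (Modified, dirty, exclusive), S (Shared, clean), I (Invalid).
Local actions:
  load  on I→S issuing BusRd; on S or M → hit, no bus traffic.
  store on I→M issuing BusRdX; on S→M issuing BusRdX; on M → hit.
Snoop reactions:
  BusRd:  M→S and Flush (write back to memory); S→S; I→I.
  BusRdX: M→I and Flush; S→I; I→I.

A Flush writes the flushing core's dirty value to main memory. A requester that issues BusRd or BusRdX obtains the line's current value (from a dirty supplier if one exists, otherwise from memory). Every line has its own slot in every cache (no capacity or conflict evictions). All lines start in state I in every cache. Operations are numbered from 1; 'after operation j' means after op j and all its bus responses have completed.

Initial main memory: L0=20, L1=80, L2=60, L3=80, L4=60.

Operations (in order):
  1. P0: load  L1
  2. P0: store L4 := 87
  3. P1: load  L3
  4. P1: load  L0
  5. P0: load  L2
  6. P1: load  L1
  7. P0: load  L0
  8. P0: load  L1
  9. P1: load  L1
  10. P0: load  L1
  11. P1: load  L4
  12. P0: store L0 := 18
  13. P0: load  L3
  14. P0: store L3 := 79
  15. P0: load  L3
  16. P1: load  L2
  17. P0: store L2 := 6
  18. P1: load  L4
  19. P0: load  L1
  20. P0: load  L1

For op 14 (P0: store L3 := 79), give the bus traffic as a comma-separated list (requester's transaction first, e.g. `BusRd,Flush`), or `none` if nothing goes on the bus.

  op1 P0: load  L1 → S/I on L1; bus BusRd; mem=80
  op2 P0: store L4 := 87 → M/I on L4; bus BusRdX; mem=60
  op3 P1: load  L3 → I/S on L3; bus BusRd; mem=80
  op4 P1: load  L0 → I/S on L0; bus BusRd; mem=20
  op5 P0: load  L2 → S/I on L2; bus BusRd; mem=60
  op6 P1: load  L1 → S/S on L1; bus BusRd; mem=80
  op7 P0: load  L0 → S/S on L0; bus BusRd; mem=20
  op8 P0: load  L1 → S/S on L1; bus (none); mem=80
  op9 P1: load  L1 → S/S on L1; bus (none); mem=80
  op10 P0: load  L1 → S/S on L1; bus (none); mem=80
  op11 P1: load  L4 → S/S on L4; bus BusRd Flush; mem=87
  op12 P0: store L0 := 18 → M/I on L0; bus BusRdX; mem=20
  op13 P0: load  L3 → S/S on L3; bus BusRd; mem=80
  op14 P0: store L3 := 79 → M/I on L3; bus BusRdX; mem=80
  op15 P0: load  L3 → M/I on L3; bus (none); mem=80
  op16 P1: load  L2 → S/S on L2; bus BusRd; mem=60
  op17 P0: store L2 := 6 → M/I on L2; bus BusRdX; mem=60
  op18 P1: load  L4 → S/S on L4; bus (none); mem=87
  op19 P0: load  L1 → S/S on L1; bus (none); mem=80
  op20 P0: load  L1 → S/S on L1; bus (none); mem=80

bus = BusRdX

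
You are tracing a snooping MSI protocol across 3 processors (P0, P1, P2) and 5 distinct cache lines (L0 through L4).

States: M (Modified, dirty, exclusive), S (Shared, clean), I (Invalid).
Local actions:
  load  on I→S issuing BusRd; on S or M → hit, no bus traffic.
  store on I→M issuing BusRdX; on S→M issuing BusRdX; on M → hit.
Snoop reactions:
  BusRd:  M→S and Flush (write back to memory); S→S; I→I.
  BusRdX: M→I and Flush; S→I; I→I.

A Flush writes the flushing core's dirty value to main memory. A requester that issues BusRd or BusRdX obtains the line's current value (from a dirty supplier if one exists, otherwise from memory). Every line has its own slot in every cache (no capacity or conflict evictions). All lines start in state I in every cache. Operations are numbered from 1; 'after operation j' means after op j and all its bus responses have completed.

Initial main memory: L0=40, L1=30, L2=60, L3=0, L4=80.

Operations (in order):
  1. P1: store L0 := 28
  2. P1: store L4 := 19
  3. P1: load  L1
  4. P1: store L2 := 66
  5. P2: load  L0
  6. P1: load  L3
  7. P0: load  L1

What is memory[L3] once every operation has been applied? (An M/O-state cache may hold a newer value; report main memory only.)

[1] P1: store L0 := 28 | P0:I, P1:M(28), P2:I | bus: BusRdX
[2] P1: store L4 := 19 | P0:I, P1:M(19), P2:I | bus: BusRdX
[3] P1: load  L1 | P0:I, P1:S(30), P2:I | bus: BusRd
[4] P1: store L2 := 66 | P0:I, P1:M(66), P2:I | bus: BusRdX
[5] P2: load  L0 | P0:I, P1:S(28), P2:S(28) | bus: BusRd,Flush
[6] P1: load  L3 | P0:I, P1:S(0), P2:I | bus: BusRd
[7] P0: load  L1 | P0:S(30), P1:S(30), P2:I | bus: BusRd

memory[L3] = 0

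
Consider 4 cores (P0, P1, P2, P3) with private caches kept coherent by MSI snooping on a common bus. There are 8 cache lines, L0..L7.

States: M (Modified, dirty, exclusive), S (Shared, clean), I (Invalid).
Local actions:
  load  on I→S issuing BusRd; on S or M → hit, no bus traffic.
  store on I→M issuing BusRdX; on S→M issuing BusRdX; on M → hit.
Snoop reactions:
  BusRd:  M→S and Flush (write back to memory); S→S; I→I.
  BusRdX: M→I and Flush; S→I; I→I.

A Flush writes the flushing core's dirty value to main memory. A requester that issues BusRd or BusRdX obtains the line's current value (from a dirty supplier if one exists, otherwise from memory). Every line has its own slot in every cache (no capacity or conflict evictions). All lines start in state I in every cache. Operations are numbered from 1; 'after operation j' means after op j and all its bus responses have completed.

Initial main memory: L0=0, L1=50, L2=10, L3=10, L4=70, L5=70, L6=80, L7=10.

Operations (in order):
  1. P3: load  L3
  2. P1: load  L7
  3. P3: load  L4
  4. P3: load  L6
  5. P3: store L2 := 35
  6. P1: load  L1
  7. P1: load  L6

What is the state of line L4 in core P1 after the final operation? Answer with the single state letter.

state = I

[1] P3: load  L3 | P0:I, P1:I, P2:I, P3:S(10) | bus: BusRd
[2] P1: load  L7 | P0:I, P1:S(10), P2:I, P3:I | bus: BusRd
[3] P3: load  L4 | P0:I, P1:I, P2:I, P3:S(70) | bus: BusRd
[4] P3: load  L6 | P0:I, P1:I, P2:I, P3:S(80) | bus: BusRd
[5] P3: store L2 := 35 | P0:I, P1:I, P2:I, P3:M(35) | bus: BusRdX
[6] P1: load  L1 | P0:I, P1:S(50), P2:I, P3:I | bus: BusRd
[7] P1: load  L6 | P0:I, P1:S(80), P2:I, P3:S(80) | bus: BusRd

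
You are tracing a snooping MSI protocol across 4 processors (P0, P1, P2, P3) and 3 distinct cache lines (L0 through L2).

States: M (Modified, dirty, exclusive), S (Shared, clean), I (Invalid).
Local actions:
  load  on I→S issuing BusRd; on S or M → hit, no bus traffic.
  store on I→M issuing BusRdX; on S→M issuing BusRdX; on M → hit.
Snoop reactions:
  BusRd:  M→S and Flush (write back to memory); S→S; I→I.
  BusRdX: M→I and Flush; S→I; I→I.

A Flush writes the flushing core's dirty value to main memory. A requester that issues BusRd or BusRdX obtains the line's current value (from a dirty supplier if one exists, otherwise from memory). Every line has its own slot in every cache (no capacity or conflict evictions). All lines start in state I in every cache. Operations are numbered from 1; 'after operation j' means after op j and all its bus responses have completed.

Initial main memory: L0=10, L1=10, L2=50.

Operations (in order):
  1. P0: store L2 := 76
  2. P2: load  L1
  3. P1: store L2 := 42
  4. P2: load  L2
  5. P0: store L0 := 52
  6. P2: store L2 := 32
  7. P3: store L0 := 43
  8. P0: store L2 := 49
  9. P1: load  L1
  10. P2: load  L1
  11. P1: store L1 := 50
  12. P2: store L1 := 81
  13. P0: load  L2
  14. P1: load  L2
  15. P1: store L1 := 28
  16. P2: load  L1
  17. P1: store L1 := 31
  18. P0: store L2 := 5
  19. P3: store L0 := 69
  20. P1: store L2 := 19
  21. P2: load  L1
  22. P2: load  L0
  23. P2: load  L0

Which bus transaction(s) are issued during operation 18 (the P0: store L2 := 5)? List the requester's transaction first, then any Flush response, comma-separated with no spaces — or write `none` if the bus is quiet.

1. P0: store L2 := 76  bus=[BusRdX]  L2: P0=M P1=I P2=I P3=I  mem[L2]=50
2. P2: load  L1  bus=[BusRd]  L1: P0=I P1=I P2=S P3=I  mem[L1]=10
3. P1: store L2 := 42  bus=[BusRdX,Flush]  L2: P0=I P1=M P2=I P3=I  mem[L2]=76
4. P2: load  L2  bus=[BusRd,Flush]  L2: P0=I P1=S P2=S P3=I  mem[L2]=42
5. P0: store L0 := 52  bus=[BusRdX]  L0: P0=M P1=I P2=I P3=I  mem[L0]=10
6. P2: store L2 := 32  bus=[BusRdX]  L2: P0=I P1=I P2=M P3=I  mem[L2]=42
7. P3: store L0 := 43  bus=[BusRdX,Flush]  L0: P0=I P1=I P2=I P3=M  mem[L0]=52
8. P0: store L2 := 49  bus=[BusRdX,Flush]  L2: P0=M P1=I P2=I P3=I  mem[L2]=32
9. P1: load  L1  bus=[BusRd]  L1: P0=I P1=S P2=S P3=I  mem[L1]=10
10. P2: load  L1  bus=[-]  L1: P0=I P1=S P2=S P3=I  mem[L1]=10
11. P1: store L1 := 50  bus=[BusRdX]  L1: P0=I P1=M P2=I P3=I  mem[L1]=10
12. P2: store L1 := 81  bus=[BusRdX,Flush]  L1: P0=I P1=I P2=M P3=I  mem[L1]=50
13. P0: load  L2  bus=[-]  L2: P0=M P1=I P2=I P3=I  mem[L2]=32
14. P1: load  L2  bus=[BusRd,Flush]  L2: P0=S P1=S P2=I P3=I  mem[L2]=49
15. P1: store L1 := 28  bus=[BusRdX,Flush]  L1: P0=I P1=M P2=I P3=I  mem[L1]=81
16. P2: load  L1  bus=[BusRd,Flush]  L1: P0=I P1=S P2=S P3=I  mem[L1]=28
17. P1: store L1 := 31  bus=[BusRdX]  L1: P0=I P1=M P2=I P3=I  mem[L1]=28
18. P0: store L2 := 5  bus=[BusRdX]  L2: P0=M P1=I P2=I P3=I  mem[L2]=49
19. P3: store L0 := 69  bus=[-]  L0: P0=I P1=I P2=I P3=M  mem[L0]=52
20. P1: store L2 := 19  bus=[BusRdX,Flush]  L2: P0=I P1=M P2=I P3=I  mem[L2]=5
21. P2: load  L1  bus=[BusRd,Flush]  L1: P0=I P1=S P2=S P3=I  mem[L1]=31
22. P2: load  L0  bus=[BusRd,Flush]  L0: P0=I P1=I P2=S P3=S  mem[L0]=69
23. P2: load  L0  bus=[-]  L0: P0=I P1=I P2=S P3=S  mem[L0]=69

bus = BusRdX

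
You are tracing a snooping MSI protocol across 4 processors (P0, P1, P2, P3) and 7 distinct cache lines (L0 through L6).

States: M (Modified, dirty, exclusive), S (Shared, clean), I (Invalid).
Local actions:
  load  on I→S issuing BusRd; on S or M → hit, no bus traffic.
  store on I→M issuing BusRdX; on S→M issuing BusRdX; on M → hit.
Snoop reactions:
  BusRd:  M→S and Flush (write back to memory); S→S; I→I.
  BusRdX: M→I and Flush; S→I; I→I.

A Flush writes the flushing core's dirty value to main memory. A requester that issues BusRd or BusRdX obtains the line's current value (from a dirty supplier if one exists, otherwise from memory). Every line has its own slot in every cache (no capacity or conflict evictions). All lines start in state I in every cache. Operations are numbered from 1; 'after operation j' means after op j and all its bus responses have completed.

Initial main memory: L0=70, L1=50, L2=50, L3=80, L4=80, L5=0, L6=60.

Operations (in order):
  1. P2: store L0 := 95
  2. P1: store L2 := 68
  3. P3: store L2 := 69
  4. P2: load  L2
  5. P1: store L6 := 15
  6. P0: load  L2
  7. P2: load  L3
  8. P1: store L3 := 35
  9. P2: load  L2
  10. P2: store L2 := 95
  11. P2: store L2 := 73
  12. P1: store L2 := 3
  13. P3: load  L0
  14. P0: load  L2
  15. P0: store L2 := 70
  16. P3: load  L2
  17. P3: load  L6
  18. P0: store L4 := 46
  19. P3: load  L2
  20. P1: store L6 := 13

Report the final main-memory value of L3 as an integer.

  op1 P2: store L0 := 95 → I/I/M/I on L0; bus BusRdX; mem=70
  op2 P1: store L2 := 68 → I/M/I/I on L2; bus BusRdX; mem=50
  op3 P3: store L2 := 69 → I/I/I/M on L2; bus BusRdX Flush; mem=68
  op4 P2: load  L2 → I/I/S/S on L2; bus BusRd Flush; mem=69
  op5 P1: store L6 := 15 → I/M/I/I on L6; bus BusRdX; mem=60
  op6 P0: load  L2 → S/I/S/S on L2; bus BusRd; mem=69
  op7 P2: load  L3 → I/I/S/I on L3; bus BusRd; mem=80
  op8 P1: store L3 := 35 → I/M/I/I on L3; bus BusRdX; mem=80
  op9 P2: load  L2 → S/I/S/S on L2; bus (none); mem=69
  op10 P2: store L2 := 95 → I/I/M/I on L2; bus BusRdX; mem=69
  op11 P2: store L2 := 73 → I/I/M/I on L2; bus (none); mem=69
  op12 P1: store L2 := 3 → I/M/I/I on L2; bus BusRdX Flush; mem=73
  op13 P3: load  L0 → I/I/S/S on L0; bus BusRd Flush; mem=95
  op14 P0: load  L2 → S/S/I/I on L2; bus BusRd Flush; mem=3
  op15 P0: store L2 := 70 → M/I/I/I on L2; bus BusRdX; mem=3
  op16 P3: load  L2 → S/I/I/S on L2; bus BusRd Flush; mem=70
  op17 P3: load  L6 → I/S/I/S on L6; bus BusRd Flush; mem=15
  op18 P0: store L4 := 46 → M/I/I/I on L4; bus BusRdX; mem=80
  op19 P3: load  L2 → S/I/I/S on L2; bus (none); mem=70
  op20 P1: store L6 := 13 → I/M/I/I on L6; bus BusRdX; mem=15

memory[L3] = 80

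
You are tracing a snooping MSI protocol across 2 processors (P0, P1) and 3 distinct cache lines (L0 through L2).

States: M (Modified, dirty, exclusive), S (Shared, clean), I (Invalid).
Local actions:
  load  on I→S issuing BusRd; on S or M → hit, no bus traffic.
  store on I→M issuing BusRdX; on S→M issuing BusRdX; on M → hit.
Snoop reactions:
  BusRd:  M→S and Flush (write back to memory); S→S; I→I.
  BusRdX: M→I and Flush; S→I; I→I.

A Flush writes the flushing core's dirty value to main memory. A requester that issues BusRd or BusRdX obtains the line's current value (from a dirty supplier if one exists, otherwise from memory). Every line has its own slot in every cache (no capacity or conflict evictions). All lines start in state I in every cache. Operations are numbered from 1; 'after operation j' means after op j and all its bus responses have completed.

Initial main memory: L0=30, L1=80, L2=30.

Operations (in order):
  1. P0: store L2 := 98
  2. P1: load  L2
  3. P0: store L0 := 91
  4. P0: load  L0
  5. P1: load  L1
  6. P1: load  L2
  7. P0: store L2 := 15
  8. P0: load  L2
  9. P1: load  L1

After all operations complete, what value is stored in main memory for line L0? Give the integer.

step 1: P0: store L2 := 98  ⟶  MI  (L2)  txn=BusRdX  M[L2]=30
step 2: P1: load  L2  ⟶  SS  (L2)  txn=BusRd+Flush  M[L2]=98
step 3: P0: store L0 := 91  ⟶  MI  (L0)  txn=BusRdX  M[L0]=30
step 4: P0: load  L0  ⟶  MI  (L0)  txn=∅  M[L0]=30
step 5: P1: load  L1  ⟶  IS  (L1)  txn=BusRd  M[L1]=80
step 6: P1: load  L2  ⟶  SS  (L2)  txn=∅  M[L2]=98
step 7: P0: store L2 := 15  ⟶  MI  (L2)  txn=BusRdX  M[L2]=98
step 8: P0: load  L2  ⟶  MI  (L2)  txn=∅  M[L2]=98
step 9: P1: load  L1  ⟶  IS  (L1)  txn=∅  M[L1]=80

memory[L0] = 30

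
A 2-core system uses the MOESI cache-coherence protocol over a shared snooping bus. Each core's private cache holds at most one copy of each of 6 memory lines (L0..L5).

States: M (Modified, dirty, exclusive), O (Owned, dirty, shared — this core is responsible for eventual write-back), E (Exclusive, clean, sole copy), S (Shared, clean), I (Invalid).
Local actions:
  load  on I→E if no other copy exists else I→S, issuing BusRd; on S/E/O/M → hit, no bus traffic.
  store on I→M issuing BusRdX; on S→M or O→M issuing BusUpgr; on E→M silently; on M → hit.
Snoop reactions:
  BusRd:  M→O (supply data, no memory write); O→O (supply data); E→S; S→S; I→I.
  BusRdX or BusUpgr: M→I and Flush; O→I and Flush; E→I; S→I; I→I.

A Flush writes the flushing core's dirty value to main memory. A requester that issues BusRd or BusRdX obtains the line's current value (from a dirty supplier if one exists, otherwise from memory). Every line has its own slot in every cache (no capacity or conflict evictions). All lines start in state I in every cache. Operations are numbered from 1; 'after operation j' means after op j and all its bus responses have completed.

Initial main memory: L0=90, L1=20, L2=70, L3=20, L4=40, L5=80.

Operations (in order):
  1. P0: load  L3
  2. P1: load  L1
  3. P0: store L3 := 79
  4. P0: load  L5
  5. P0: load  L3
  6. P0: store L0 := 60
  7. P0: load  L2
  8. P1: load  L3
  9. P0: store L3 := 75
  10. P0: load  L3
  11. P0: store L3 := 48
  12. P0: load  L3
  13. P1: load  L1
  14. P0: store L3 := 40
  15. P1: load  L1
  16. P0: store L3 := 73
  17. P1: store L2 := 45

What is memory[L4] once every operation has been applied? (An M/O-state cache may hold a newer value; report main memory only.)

step 1: P0: load  L3  ⟶  EI  (L3)  txn=BusRd  M[L3]=20
step 2: P1: load  L1  ⟶  IE  (L1)  txn=BusRd  M[L1]=20
step 3: P0: store L3 := 79  ⟶  MI  (L3)  txn=∅  M[L3]=20
step 4: P0: load  L5  ⟶  EI  (L5)  txn=BusRd  M[L5]=80
step 5: P0: load  L3  ⟶  MI  (L3)  txn=∅  M[L3]=20
step 6: P0: store L0 := 60  ⟶  MI  (L0)  txn=BusRdX  M[L0]=90
step 7: P0: load  L2  ⟶  EI  (L2)  txn=BusRd  M[L2]=70
step 8: P1: load  L3  ⟶  OS  (L3)  txn=BusRd  M[L3]=20
step 9: P0: store L3 := 75  ⟶  MI  (L3)  txn=BusUpgr  M[L3]=20
step 10: P0: load  L3  ⟶  MI  (L3)  txn=∅  M[L3]=20
step 11: P0: store L3 := 48  ⟶  MI  (L3)  txn=∅  M[L3]=20
step 12: P0: load  L3  ⟶  MI  (L3)  txn=∅  M[L3]=20
step 13: P1: load  L1  ⟶  IE  (L1)  txn=∅  M[L1]=20
step 14: P0: store L3 := 40  ⟶  MI  (L3)  txn=∅  M[L3]=20
step 15: P1: load  L1  ⟶  IE  (L1)  txn=∅  M[L1]=20
step 16: P0: store L3 := 73  ⟶  MI  (L3)  txn=∅  M[L3]=20
step 17: P1: store L2 := 45  ⟶  IM  (L2)  txn=BusRdX  M[L2]=70

memory[L4] = 40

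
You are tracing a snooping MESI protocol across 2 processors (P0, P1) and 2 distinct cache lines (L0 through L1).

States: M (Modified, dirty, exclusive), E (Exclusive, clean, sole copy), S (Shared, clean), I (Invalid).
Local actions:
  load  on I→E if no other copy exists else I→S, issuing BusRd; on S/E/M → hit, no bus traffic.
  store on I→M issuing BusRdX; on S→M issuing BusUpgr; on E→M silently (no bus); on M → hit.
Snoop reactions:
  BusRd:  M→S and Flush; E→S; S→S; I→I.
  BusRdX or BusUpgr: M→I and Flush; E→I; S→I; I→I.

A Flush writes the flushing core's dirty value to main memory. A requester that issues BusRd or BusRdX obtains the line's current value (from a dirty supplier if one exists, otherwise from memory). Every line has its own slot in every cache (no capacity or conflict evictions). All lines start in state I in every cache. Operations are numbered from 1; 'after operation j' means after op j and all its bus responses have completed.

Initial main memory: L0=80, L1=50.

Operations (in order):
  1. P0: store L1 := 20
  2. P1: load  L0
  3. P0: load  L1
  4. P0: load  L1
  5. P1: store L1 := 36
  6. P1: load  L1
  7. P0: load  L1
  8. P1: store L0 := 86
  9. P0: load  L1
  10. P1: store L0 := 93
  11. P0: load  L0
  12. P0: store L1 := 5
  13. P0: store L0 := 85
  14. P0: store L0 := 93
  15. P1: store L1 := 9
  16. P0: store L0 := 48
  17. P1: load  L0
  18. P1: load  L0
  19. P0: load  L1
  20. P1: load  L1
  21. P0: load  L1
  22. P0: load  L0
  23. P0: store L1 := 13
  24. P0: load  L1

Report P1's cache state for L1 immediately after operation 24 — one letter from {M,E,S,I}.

1. P0: store L1 := 20  bus=[BusRdX]  L1: P0=M P1=I  mem[L1]=50
2. P1: load  L0  bus=[BusRd]  L0: P0=I P1=E  mem[L0]=80
3. P0: load  L1  bus=[-]  L1: P0=M P1=I  mem[L1]=50
4. P0: load  L1  bus=[-]  L1: P0=M P1=I  mem[L1]=50
5. P1: store L1 := 36  bus=[BusRdX,Flush]  L1: P0=I P1=M  mem[L1]=20
6. P1: load  L1  bus=[-]  L1: P0=I P1=M  mem[L1]=20
7. P0: load  L1  bus=[BusRd,Flush]  L1: P0=S P1=S  mem[L1]=36
8. P1: store L0 := 86  bus=[-]  L0: P0=I P1=M  mem[L0]=80
9. P0: load  L1  bus=[-]  L1: P0=S P1=S  mem[L1]=36
10. P1: store L0 := 93  bus=[-]  L0: P0=I P1=M  mem[L0]=80
11. P0: load  L0  bus=[BusRd,Flush]  L0: P0=S P1=S  mem[L0]=93
12. P0: store L1 := 5  bus=[BusUpgr]  L1: P0=M P1=I  mem[L1]=36
13. P0: store L0 := 85  bus=[BusUpgr]  L0: P0=M P1=I  mem[L0]=93
14. P0: store L0 := 93  bus=[-]  L0: P0=M P1=I  mem[L0]=93
15. P1: store L1 := 9  bus=[BusRdX,Flush]  L1: P0=I P1=M  mem[L1]=5
16. P0: store L0 := 48  bus=[-]  L0: P0=M P1=I  mem[L0]=93
17. P1: load  L0  bus=[BusRd,Flush]  L0: P0=S P1=S  mem[L0]=48
18. P1: load  L0  bus=[-]  L0: P0=S P1=S  mem[L0]=48
19. P0: load  L1  bus=[BusRd,Flush]  L1: P0=S P1=S  mem[L1]=9
20. P1: load  L1  bus=[-]  L1: P0=S P1=S  mem[L1]=9
21. P0: load  L1  bus=[-]  L1: P0=S P1=S  mem[L1]=9
22. P0: load  L0  bus=[-]  L0: P0=S P1=S  mem[L0]=48
23. P0: store L1 := 13  bus=[BusUpgr]  L1: P0=M P1=I  mem[L1]=9
24. P0: load  L1  bus=[-]  L1: P0=M P1=I  mem[L1]=9

state = I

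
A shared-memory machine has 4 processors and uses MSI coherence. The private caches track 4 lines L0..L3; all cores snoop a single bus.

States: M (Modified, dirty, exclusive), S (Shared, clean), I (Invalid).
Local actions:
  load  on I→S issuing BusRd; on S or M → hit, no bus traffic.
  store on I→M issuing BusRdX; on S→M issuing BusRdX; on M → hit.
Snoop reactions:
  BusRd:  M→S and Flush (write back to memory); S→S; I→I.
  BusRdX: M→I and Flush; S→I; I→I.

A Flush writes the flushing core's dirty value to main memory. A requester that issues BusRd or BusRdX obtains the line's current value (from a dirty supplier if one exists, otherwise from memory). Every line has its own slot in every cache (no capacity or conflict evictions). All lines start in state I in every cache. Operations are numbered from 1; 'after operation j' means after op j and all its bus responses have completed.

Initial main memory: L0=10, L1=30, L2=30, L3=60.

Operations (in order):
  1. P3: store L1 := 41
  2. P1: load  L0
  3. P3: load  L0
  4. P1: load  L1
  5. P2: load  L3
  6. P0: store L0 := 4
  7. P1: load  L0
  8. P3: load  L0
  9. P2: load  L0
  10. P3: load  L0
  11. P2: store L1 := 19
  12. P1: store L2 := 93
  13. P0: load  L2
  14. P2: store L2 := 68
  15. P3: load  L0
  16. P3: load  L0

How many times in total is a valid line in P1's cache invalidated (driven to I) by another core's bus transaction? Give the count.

invalidations = 3

  op1 P3: store L1 := 41 → I/I/I/M on L1; bus BusRdX; mem=30
  op2 P1: load  L0 → I/S/I/I on L0; bus BusRd; mem=10
  op3 P3: load  L0 → I/S/I/S on L0; bus BusRd; mem=10
  op4 P1: load  L1 → I/S/I/S on L1; bus BusRd Flush; mem=41
  op5 P2: load  L3 → I/I/S/I on L3; bus BusRd; mem=60
  op6 P0: store L0 := 4 → M/I/I/I on L0; bus BusRdX; mem=10
  op7 P1: load  L0 → S/S/I/I on L0; bus BusRd Flush; mem=4
  op8 P3: load  L0 → S/S/I/S on L0; bus BusRd; mem=4
  op9 P2: load  L0 → S/S/S/S on L0; bus BusRd; mem=4
  op10 P3: load  L0 → S/S/S/S on L0; bus (none); mem=4
  op11 P2: store L1 := 19 → I/I/M/I on L1; bus BusRdX; mem=41
  op12 P1: store L2 := 93 → I/M/I/I on L2; bus BusRdX; mem=30
  op13 P0: load  L2 → S/S/I/I on L2; bus BusRd Flush; mem=93
  op14 P2: store L2 := 68 → I/I/M/I on L2; bus BusRdX; mem=93
  op15 P3: load  L0 → S/S/S/S on L0; bus (none); mem=4
  op16 P3: load  L0 → S/S/S/S on L0; bus (none); mem=4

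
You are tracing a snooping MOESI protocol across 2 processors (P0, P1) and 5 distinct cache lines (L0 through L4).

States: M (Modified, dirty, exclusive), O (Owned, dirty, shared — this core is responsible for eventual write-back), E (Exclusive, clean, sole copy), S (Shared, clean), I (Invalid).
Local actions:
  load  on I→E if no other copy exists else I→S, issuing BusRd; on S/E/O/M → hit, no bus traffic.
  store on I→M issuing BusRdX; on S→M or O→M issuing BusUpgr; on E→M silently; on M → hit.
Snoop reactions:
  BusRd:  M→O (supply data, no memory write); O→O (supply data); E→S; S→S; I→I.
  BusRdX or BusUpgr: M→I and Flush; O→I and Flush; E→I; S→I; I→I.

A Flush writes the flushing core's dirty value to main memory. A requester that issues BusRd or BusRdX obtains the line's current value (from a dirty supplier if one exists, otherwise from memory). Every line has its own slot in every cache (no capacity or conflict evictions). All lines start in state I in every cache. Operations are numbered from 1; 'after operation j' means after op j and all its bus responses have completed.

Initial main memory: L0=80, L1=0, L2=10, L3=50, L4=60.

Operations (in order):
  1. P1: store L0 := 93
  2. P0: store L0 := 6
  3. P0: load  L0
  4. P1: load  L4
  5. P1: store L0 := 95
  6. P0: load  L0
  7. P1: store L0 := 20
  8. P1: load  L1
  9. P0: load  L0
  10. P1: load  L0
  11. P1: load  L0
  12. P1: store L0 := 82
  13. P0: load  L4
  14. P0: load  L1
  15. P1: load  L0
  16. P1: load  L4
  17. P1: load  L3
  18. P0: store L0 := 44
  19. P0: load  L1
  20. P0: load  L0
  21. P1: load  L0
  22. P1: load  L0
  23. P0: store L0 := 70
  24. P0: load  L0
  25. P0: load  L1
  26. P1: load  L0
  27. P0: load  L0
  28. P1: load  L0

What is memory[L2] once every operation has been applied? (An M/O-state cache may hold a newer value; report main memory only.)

[1] P1: store L0 := 93 | P0:I, P1:M(93) | bus: BusRdX
[2] P0: store L0 := 6 | P0:M(6), P1:I | bus: BusRdX,Flush
[3] P0: load  L0 | P0:M(6), P1:I | bus: none
[4] P1: load  L4 | P0:I, P1:E(60) | bus: BusRd
[5] P1: store L0 := 95 | P0:I, P1:M(95) | bus: BusRdX,Flush
[6] P0: load  L0 | P0:S(95), P1:O(95) | bus: BusRd
[7] P1: store L0 := 20 | P0:I, P1:M(20) | bus: BusUpgr
[8] P1: load  L1 | P0:I, P1:E(0) | bus: BusRd
[9] P0: load  L0 | P0:S(20), P1:O(20) | bus: BusRd
[10] P1: load  L0 | P0:S(20), P1:O(20) | bus: none
[11] P1: load  L0 | P0:S(20), P1:O(20) | bus: none
[12] P1: store L0 := 82 | P0:I, P1:M(82) | bus: BusUpgr
[13] P0: load  L4 | P0:S(60), P1:S(60) | bus: BusRd
[14] P0: load  L1 | P0:S(0), P1:S(0) | bus: BusRd
[15] P1: load  L0 | P0:I, P1:M(82) | bus: none
[16] P1: load  L4 | P0:S(60), P1:S(60) | bus: none
[17] P1: load  L3 | P0:I, P1:E(50) | bus: BusRd
[18] P0: store L0 := 44 | P0:M(44), P1:I | bus: BusRdX,Flush
[19] P0: load  L1 | P0:S(0), P1:S(0) | bus: none
[20] P0: load  L0 | P0:M(44), P1:I | bus: none
[21] P1: load  L0 | P0:O(44), P1:S(44) | bus: BusRd
[22] P1: load  L0 | P0:O(44), P1:S(44) | bus: none
[23] P0: store L0 := 70 | P0:M(70), P1:I | bus: BusUpgr
[24] P0: load  L0 | P0:M(70), P1:I | bus: none
[25] P0: load  L1 | P0:S(0), P1:S(0) | bus: none
[26] P1: load  L0 | P0:O(70), P1:S(70) | bus: BusRd
[27] P0: load  L0 | P0:O(70), P1:S(70) | bus: none
[28] P1: load  L0 | P0:O(70), P1:S(70) | bus: none

memory[L2] = 10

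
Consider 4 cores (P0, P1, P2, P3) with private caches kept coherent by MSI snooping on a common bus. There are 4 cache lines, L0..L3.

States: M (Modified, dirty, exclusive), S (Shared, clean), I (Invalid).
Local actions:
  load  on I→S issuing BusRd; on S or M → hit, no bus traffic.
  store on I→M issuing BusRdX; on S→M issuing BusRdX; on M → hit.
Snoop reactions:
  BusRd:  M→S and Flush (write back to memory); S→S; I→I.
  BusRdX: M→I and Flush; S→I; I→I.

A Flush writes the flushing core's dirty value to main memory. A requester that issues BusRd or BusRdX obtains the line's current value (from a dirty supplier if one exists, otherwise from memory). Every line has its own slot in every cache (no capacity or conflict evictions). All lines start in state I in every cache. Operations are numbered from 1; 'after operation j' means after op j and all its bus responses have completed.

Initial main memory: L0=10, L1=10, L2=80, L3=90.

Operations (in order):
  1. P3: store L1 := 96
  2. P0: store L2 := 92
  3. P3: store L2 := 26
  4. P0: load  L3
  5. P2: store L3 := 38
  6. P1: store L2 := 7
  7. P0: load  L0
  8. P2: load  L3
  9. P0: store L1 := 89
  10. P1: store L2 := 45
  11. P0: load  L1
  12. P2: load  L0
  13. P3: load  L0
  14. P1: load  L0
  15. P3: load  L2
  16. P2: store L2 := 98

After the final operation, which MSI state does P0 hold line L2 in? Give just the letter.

  op1 P3: store L1 := 96 → I/I/I/M on L1; bus BusRdX; mem=10
  op2 P0: store L2 := 92 → M/I/I/I on L2; bus BusRdX; mem=80
  op3 P3: store L2 := 26 → I/I/I/M on L2; bus BusRdX Flush; mem=92
  op4 P0: load  L3 → S/I/I/I on L3; bus BusRd; mem=90
  op5 P2: store L3 := 38 → I/I/M/I on L3; bus BusRdX; mem=90
  op6 P1: store L2 := 7 → I/M/I/I on L2; bus BusRdX Flush; mem=26
  op7 P0: load  L0 → S/I/I/I on L0; bus BusRd; mem=10
  op8 P2: load  L3 → I/I/M/I on L3; bus (none); mem=90
  op9 P0: store L1 := 89 → M/I/I/I on L1; bus BusRdX Flush; mem=96
  op10 P1: store L2 := 45 → I/M/I/I on L2; bus (none); mem=26
  op11 P0: load  L1 → M/I/I/I on L1; bus (none); mem=96
  op12 P2: load  L0 → S/I/S/I on L0; bus BusRd; mem=10
  op13 P3: load  L0 → S/I/S/S on L0; bus BusRd; mem=10
  op14 P1: load  L0 → S/S/S/S on L0; bus BusRd; mem=10
  op15 P3: load  L2 → I/S/I/S on L2; bus BusRd Flush; mem=45
  op16 P2: store L2 := 98 → I/I/M/I on L2; bus BusRdX; mem=45

state = I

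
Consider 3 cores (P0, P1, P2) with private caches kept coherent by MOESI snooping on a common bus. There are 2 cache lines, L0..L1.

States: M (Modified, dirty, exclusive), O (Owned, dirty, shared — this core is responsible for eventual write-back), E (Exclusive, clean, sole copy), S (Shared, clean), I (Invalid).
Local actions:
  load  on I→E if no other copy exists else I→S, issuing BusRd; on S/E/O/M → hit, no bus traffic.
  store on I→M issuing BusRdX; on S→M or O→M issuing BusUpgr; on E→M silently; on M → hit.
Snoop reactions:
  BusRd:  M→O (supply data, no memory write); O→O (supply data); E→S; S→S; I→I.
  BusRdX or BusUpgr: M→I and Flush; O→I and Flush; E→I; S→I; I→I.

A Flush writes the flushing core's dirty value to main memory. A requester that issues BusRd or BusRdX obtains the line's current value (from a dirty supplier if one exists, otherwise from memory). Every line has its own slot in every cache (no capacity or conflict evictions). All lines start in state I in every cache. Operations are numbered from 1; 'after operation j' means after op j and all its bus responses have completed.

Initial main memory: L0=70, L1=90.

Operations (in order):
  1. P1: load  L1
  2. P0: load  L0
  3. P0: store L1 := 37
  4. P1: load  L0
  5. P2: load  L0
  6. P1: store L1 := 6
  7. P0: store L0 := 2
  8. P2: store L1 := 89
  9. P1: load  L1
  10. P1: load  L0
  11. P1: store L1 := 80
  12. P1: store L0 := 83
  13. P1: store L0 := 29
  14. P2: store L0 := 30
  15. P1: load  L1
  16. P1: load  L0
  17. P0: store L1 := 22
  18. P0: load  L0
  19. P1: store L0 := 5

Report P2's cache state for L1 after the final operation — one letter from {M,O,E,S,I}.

state = I

1. P1: load  L1  bus=[BusRd]  L1: P0=I P1=E P2=I  mem[L1]=90
2. P0: load  L0  bus=[BusRd]  L0: P0=E P1=I P2=I  mem[L0]=70
3. P0: store L1 := 37  bus=[BusRdX]  L1: P0=M P1=I P2=I  mem[L1]=90
4. P1: load  L0  bus=[BusRd]  L0: P0=S P1=S P2=I  mem[L0]=70
5. P2: load  L0  bus=[BusRd]  L0: P0=S P1=S P2=S  mem[L0]=70
6. P1: store L1 := 6  bus=[BusRdX,Flush]  L1: P0=I P1=M P2=I  mem[L1]=37
7. P0: store L0 := 2  bus=[BusUpgr]  L0: P0=M P1=I P2=I  mem[L0]=70
8. P2: store L1 := 89  bus=[BusRdX,Flush]  L1: P0=I P1=I P2=M  mem[L1]=6
9. P1: load  L1  bus=[BusRd]  L1: P0=I P1=S P2=O  mem[L1]=6
10. P1: load  L0  bus=[BusRd]  L0: P0=O P1=S P2=I  mem[L0]=70
11. P1: store L1 := 80  bus=[BusUpgr,Flush]  L1: P0=I P1=M P2=I  mem[L1]=89
12. P1: store L0 := 83  bus=[BusUpgr,Flush]  L0: P0=I P1=M P2=I  mem[L0]=2
13. P1: store L0 := 29  bus=[-]  L0: P0=I P1=M P2=I  mem[L0]=2
14. P2: store L0 := 30  bus=[BusRdX,Flush]  L0: P0=I P1=I P2=M  mem[L0]=29
15. P1: load  L1  bus=[-]  L1: P0=I P1=M P2=I  mem[L1]=89
16. P1: load  L0  bus=[BusRd]  L0: P0=I P1=S P2=O  mem[L0]=29
17. P0: store L1 := 22  bus=[BusRdX,Flush]  L1: P0=M P1=I P2=I  mem[L1]=80
18. P0: load  L0  bus=[BusRd]  L0: P0=S P1=S P2=O  mem[L0]=29
19. P1: store L0 := 5  bus=[BusUpgr,Flush]  L0: P0=I P1=M P2=I  mem[L0]=30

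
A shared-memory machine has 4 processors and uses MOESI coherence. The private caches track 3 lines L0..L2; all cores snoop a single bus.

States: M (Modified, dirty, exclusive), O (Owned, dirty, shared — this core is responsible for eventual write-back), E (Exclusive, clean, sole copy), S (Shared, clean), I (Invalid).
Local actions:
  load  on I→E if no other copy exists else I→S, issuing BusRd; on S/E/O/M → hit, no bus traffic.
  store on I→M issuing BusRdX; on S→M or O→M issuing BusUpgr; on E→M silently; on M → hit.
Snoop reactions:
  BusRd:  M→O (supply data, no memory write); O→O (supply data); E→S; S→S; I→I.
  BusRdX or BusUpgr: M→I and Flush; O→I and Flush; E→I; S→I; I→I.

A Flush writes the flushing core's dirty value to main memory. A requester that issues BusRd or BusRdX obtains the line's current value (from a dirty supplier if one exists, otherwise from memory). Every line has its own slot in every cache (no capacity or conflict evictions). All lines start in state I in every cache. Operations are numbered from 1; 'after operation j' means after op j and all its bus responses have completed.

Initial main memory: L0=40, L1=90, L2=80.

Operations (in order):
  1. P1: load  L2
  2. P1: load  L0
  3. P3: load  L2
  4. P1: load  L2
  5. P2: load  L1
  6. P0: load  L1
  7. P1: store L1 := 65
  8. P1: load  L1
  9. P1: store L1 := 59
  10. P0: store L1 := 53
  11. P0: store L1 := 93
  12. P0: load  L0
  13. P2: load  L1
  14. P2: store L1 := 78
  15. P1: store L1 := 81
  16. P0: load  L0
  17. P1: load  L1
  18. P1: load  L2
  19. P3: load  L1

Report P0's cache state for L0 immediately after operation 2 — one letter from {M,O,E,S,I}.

1. P1: load  L2  bus=[BusRd]  L2: P0=I P1=E P2=I P3=I  mem[L2]=80
2. P1: load  L0  bus=[BusRd]  L0: P0=I P1=E P2=I P3=I  mem[L0]=40
3. P3: load  L2  bus=[BusRd]  L2: P0=I P1=S P2=I P3=S  mem[L2]=80
4. P1: load  L2  bus=[-]  L2: P0=I P1=S P2=I P3=S  mem[L2]=80
5. P2: load  L1  bus=[BusRd]  L1: P0=I P1=I P2=E P3=I  mem[L1]=90
6. P0: load  L1  bus=[BusRd]  L1: P0=S P1=I P2=S P3=I  mem[L1]=90
7. P1: store L1 := 65  bus=[BusRdX]  L1: P0=I P1=M P2=I P3=I  mem[L1]=90
8. P1: load  L1  bus=[-]  L1: P0=I P1=M P2=I P3=I  mem[L1]=90
9. P1: store L1 := 59  bus=[-]  L1: P0=I P1=M P2=I P3=I  mem[L1]=90
10. P0: store L1 := 53  bus=[BusRdX,Flush]  L1: P0=M P1=I P2=I P3=I  mem[L1]=59
11. P0: store L1 := 93  bus=[-]  L1: P0=M P1=I P2=I P3=I  mem[L1]=59
12. P0: load  L0  bus=[BusRd]  L0: P0=S P1=S P2=I P3=I  mem[L0]=40
13. P2: load  L1  bus=[BusRd]  L1: P0=O P1=I P2=S P3=I  mem[L1]=59
14. P2: store L1 := 78  bus=[BusUpgr,Flush]  L1: P0=I P1=I P2=M P3=I  mem[L1]=93
15. P1: store L1 := 81  bus=[BusRdX,Flush]  L1: P0=I P1=M P2=I P3=I  mem[L1]=78
16. P0: load  L0  bus=[-]  L0: P0=S P1=S P2=I P3=I  mem[L0]=40
17. P1: load  L1  bus=[-]  L1: P0=I P1=M P2=I P3=I  mem[L1]=78
18. P1: load  L2  bus=[-]  L2: P0=I P1=S P2=I P3=S  mem[L2]=80
19. P3: load  L1  bus=[BusRd]  L1: P0=I P1=O P2=I P3=S  mem[L1]=78

state = I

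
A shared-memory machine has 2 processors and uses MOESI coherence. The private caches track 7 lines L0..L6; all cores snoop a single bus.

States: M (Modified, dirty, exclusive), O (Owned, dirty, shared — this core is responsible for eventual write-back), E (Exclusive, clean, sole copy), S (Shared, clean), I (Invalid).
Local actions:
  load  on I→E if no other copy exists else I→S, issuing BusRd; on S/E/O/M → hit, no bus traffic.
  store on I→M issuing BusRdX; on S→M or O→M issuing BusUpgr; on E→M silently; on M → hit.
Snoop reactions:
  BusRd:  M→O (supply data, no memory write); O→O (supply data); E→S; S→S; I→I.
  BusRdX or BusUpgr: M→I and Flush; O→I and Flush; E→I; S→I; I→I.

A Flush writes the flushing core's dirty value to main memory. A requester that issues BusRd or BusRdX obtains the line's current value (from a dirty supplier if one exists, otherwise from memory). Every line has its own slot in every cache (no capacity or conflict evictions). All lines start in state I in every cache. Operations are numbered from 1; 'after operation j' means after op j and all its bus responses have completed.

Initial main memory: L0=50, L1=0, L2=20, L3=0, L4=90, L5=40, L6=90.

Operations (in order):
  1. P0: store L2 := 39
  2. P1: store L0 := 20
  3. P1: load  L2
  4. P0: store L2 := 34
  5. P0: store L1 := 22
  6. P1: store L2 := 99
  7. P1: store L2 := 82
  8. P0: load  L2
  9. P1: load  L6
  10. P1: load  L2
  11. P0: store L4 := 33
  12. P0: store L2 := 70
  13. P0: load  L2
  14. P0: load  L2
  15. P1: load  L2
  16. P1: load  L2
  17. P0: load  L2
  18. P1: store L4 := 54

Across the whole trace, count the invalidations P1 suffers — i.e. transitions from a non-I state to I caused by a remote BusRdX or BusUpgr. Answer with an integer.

invalidations = 2

step 1: P0: store L2 := 39  ⟶  MI  (L2)  txn=BusRdX  M[L2]=20
step 2: P1: store L0 := 20  ⟶  IM  (L0)  txn=BusRdX  M[L0]=50
step 3: P1: load  L2  ⟶  OS  (L2)  txn=BusRd  M[L2]=20
step 4: P0: store L2 := 34  ⟶  MI  (L2)  txn=BusUpgr  M[L2]=20
step 5: P0: store L1 := 22  ⟶  MI  (L1)  txn=BusRdX  M[L1]=0
step 6: P1: store L2 := 99  ⟶  IM  (L2)  txn=BusRdX+Flush  M[L2]=34
step 7: P1: store L2 := 82  ⟶  IM  (L2)  txn=∅  M[L2]=34
step 8: P0: load  L2  ⟶  SO  (L2)  txn=BusRd  M[L2]=34
step 9: P1: load  L6  ⟶  IE  (L6)  txn=BusRd  M[L6]=90
step 10: P1: load  L2  ⟶  SO  (L2)  txn=∅  M[L2]=34
step 11: P0: store L4 := 33  ⟶  MI  (L4)  txn=BusRdX  M[L4]=90
step 12: P0: store L2 := 70  ⟶  MI  (L2)  txn=BusUpgr+Flush  M[L2]=82
step 13: P0: load  L2  ⟶  MI  (L2)  txn=∅  M[L2]=82
step 14: P0: load  L2  ⟶  MI  (L2)  txn=∅  M[L2]=82
step 15: P1: load  L2  ⟶  OS  (L2)  txn=BusRd  M[L2]=82
step 16: P1: load  L2  ⟶  OS  (L2)  txn=∅  M[L2]=82
step 17: P0: load  L2  ⟶  OS  (L2)  txn=∅  M[L2]=82
step 18: P1: store L4 := 54  ⟶  IM  (L4)  txn=BusRdX+Flush  M[L4]=33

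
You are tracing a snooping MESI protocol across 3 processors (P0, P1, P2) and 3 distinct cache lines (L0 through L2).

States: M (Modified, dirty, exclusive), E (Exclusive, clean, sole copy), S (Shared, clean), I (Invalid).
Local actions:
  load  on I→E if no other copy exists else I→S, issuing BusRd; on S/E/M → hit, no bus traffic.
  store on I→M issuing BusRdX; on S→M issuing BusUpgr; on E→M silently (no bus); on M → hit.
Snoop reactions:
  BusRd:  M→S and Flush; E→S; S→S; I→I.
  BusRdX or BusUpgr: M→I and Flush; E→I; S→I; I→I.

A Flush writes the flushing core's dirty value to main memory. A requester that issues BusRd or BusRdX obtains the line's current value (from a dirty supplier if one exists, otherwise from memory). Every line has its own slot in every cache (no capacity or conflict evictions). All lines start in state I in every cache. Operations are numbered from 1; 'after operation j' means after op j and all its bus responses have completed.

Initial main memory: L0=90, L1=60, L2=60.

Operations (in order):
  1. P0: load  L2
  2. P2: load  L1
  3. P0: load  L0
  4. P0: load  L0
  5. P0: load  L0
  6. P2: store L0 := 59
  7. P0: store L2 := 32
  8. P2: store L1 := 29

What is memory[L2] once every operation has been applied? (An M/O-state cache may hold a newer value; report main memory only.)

memory[L2] = 60

1. P0: load  L2  bus=[BusRd]  L2: P0=E P1=I P2=I  mem[L2]=60
2. P2: load  L1  bus=[BusRd]  L1: P0=I P1=I P2=E  mem[L1]=60
3. P0: load  L0  bus=[BusRd]  L0: P0=E P1=I P2=I  mem[L0]=90
4. P0: load  L0  bus=[-]  L0: P0=E P1=I P2=I  mem[L0]=90
5. P0: load  L0  bus=[-]  L0: P0=E P1=I P2=I  mem[L0]=90
6. P2: store L0 := 59  bus=[BusRdX]  L0: P0=I P1=I P2=M  mem[L0]=90
7. P0: store L2 := 32  bus=[-]  L2: P0=M P1=I P2=I  mem[L2]=60
8. P2: store L1 := 29  bus=[-]  L1: P0=I P1=I P2=M  mem[L1]=60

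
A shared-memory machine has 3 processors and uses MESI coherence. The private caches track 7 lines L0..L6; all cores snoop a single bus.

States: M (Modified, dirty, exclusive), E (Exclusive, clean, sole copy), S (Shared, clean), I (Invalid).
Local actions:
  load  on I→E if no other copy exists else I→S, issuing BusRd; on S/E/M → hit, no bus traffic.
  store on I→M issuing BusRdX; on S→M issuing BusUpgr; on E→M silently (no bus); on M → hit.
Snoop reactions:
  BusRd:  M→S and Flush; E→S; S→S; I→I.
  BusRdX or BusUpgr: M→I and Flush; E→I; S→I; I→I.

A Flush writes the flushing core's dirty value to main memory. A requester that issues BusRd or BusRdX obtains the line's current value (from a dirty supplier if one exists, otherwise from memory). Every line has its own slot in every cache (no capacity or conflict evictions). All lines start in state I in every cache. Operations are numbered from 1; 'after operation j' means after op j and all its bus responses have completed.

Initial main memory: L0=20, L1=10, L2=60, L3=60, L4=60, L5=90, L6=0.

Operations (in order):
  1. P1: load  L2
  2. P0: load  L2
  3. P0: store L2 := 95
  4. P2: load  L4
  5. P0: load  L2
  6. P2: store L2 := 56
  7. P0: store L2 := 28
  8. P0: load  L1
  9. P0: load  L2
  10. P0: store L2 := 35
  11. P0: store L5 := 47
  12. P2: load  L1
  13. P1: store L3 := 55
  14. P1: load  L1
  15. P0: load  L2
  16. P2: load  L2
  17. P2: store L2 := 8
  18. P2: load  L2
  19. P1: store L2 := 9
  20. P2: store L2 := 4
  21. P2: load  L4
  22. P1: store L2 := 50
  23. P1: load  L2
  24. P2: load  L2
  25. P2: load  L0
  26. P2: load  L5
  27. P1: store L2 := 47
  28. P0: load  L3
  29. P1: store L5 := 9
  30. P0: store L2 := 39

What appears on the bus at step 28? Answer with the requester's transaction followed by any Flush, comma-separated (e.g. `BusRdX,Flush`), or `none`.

bus = BusRd,Flush

  op1 P1: load  L2 → I/E/I on L2; bus BusRd; mem=60
  op2 P0: load  L2 → S/S/I on L2; bus BusRd; mem=60
  op3 P0: store L2 := 95 → M/I/I on L2; bus BusUpgr; mem=60
  op4 P2: load  L4 → I/I/E on L4; bus BusRd; mem=60
  op5 P0: load  L2 → M/I/I on L2; bus (none); mem=60
  op6 P2: store L2 := 56 → I/I/M on L2; bus BusRdX Flush; mem=95
  op7 P0: store L2 := 28 → M/I/I on L2; bus BusRdX Flush; mem=56
  op8 P0: load  L1 → E/I/I on L1; bus BusRd; mem=10
  op9 P0: load  L2 → M/I/I on L2; bus (none); mem=56
  op10 P0: store L2 := 35 → M/I/I on L2; bus (none); mem=56
  op11 P0: store L5 := 47 → M/I/I on L5; bus BusRdX; mem=90
  op12 P2: load  L1 → S/I/S on L1; bus BusRd; mem=10
  op13 P1: store L3 := 55 → I/M/I on L3; bus BusRdX; mem=60
  op14 P1: load  L1 → S/S/S on L1; bus BusRd; mem=10
  op15 P0: load  L2 → M/I/I on L2; bus (none); mem=56
  op16 P2: load  L2 → S/I/S on L2; bus BusRd Flush; mem=35
  op17 P2: store L2 := 8 → I/I/M on L2; bus BusUpgr; mem=35
  op18 P2: load  L2 → I/I/M on L2; bus (none); mem=35
  op19 P1: store L2 := 9 → I/M/I on L2; bus BusRdX Flush; mem=8
  op20 P2: store L2 := 4 → I/I/M on L2; bus BusRdX Flush; mem=9
  op21 P2: load  L4 → I/I/E on L4; bus (none); mem=60
  op22 P1: store L2 := 50 → I/M/I on L2; bus BusRdX Flush; mem=4
  op23 P1: load  L2 → I/M/I on L2; bus (none); mem=4
  op24 P2: load  L2 → I/S/S on L2; bus BusRd Flush; mem=50
  op25 P2: load  L0 → I/I/E on L0; bus BusRd; mem=20
  op26 P2: load  L5 → S/I/S on L5; bus BusRd Flush; mem=47
  op27 P1: store L2 := 47 → I/M/I on L2; bus BusUpgr; mem=50
  op28 P0: load  L3 → S/S/I on L3; bus BusRd Flush; mem=55
  op29 P1: store L5 := 9 → I/M/I on L5; bus BusRdX; mem=47
  op30 P0: store L2 := 39 → M/I/I on L2; bus BusRdX Flush; mem=47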